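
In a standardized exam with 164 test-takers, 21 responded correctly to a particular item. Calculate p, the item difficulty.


Item difficulty p = number correct / total examinees
p = 21 / 164
p = 0.128

0.128


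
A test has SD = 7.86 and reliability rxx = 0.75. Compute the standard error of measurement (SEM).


SEM = SD * sqrt(1 - rxx)
SEM = 7.86 * sqrt(1 - 0.75)
SEM = 7.86 * sqrt(0.25) = 7.86 * 0.5
SEM = 3.93

3.93


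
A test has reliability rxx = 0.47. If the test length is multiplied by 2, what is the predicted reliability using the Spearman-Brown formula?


r_new = (n * rxx) / (1 + (n-1) * rxx)
r_new = (2 * 0.47) / (1 + 1 * 0.47)
r_new = 0.94 / 1.47
r_new = 0.6395

0.6395


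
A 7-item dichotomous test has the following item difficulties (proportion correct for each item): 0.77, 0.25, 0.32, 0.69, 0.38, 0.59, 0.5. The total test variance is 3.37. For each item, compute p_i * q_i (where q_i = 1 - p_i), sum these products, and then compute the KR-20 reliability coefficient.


For each item, compute p_i * q_i:
  Item 1: 0.77 * 0.23 = 0.1771
  Item 2: 0.25 * 0.75 = 0.1875
  Item 3: 0.32 * 0.68 = 0.2176
  Item 4: 0.69 * 0.31 = 0.2139
  Item 5: 0.38 * 0.62 = 0.2356
  Item 6: 0.59 * 0.41 = 0.2419
  Item 7: 0.5 * 0.5 = 0.25
Sum(p_i * q_i) = 0.1771 + 0.1875 + 0.2176 + 0.2139 + 0.2356 + 0.2419 + 0.25 = 1.5236
KR-20 = (k/(k-1)) * (1 - Sum(p_i*q_i) / Var_total)
= (7/6) * (1 - 1.5236/3.37)
= 1.1667 * 0.5479
KR-20 = 0.6392

0.6392


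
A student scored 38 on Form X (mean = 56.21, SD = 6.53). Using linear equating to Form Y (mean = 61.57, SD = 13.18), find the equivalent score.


slope = SD_Y / SD_X = 13.18 / 6.53 ~ 2.0184
intercept = mean_Y - slope * mean_X = 61.57 - (13.18 / 6.53) * 56.21 ~ -51.883
Y = slope * X + intercept. To avoid rounding drift from the rounded slope/intercept, evaluate the equivalent form Y = mean_Y + SD_Y * (X - mean_X) / SD_X at full precision:
Y = 61.57 + 13.18 * (38 - 56.21) / 6.53
Y = 61.57 - 13.18 * 18.21 / 6.53
Y = 61.57 - 240.0078 / 6.53
Y = 61.57 - 36.7546
Y = 24.8154

24.8154


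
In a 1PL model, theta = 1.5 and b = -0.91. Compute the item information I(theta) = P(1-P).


P = 1/(1+exp(-(1.5--0.91))) = 0.9176
I = P*(1-P) = 0.9176 * 0.0824
I = 0.0756

0.0756


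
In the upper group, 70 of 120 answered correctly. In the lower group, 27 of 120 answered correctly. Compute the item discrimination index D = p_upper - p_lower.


p_upper = 70/120 = 0.5833
p_lower = 27/120 = 0.225
D = 0.5833 - 0.225 = 0.3583

0.3583


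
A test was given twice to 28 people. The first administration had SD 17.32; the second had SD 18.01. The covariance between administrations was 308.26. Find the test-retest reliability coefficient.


r = cov(X,Y) / (SD_X * SD_Y)
r = 308.26 / (17.32 * 18.01)
r = 308.26 / 311.9332
r = 0.9882

0.9882


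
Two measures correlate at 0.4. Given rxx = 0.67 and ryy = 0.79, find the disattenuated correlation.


r_corrected = rxy / sqrt(rxx * ryy)
= 0.4 / sqrt(0.67 * 0.79)
= 0.4 / sqrt(0.5293)
= 0.4 / 0.72753
r_corrected = 0.5498

0.5498


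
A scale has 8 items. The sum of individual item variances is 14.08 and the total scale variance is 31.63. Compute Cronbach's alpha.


alpha = (k/(k-1)) * (1 - sum(si^2)/s_total^2)
= (8/7) * (1 - 14.08/31.63)
alpha = 0.6341

0.6341


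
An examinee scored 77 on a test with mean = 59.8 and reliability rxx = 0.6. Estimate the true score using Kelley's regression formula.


T_est = rxx * X + (1 - rxx) * mean
T_est = 0.6 * 77 + 0.4 * 59.8
T_est = 46.2 + 23.92
T_est = 70.12

70.12


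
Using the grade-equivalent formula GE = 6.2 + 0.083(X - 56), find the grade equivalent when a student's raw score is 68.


raw - median = 68 - 56 = 12
slope * diff = 0.083 * 12 = 0.996
GE = 6.2 + 0.996
GE = 7.196

7.196


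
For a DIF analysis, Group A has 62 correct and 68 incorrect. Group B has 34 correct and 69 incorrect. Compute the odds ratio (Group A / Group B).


Odds_A = 62/68 = 0.9118
Odds_B = 34/69 = 0.4928
OR = Odds_A / Odds_B = 0.9118 / 0.4928
Exactly, OR = (62 * 69) / (68 * 34) = 4278 / 2312
OR = 1.8503

1.8503


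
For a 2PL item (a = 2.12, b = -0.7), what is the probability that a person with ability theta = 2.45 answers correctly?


a*(theta - b) = 2.12 * (2.45 - -0.7) = 6.678
exp(-6.678) = 0.0013
P = 1 / (1 + 0.0013)
P = 0.9987

0.9987


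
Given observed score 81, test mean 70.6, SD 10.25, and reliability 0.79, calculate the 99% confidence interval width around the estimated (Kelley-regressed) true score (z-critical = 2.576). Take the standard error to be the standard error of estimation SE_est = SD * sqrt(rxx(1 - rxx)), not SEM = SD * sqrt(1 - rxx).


True score estimate = 0.79*81 + 0.21*70.6 = 78.816
SE_est = SD * sqrt(rxx * (1 - rxx)) = 10.25 * sqrt(0.79 * 0.21) = 10.25 * sqrt(0.1659) = 4.174909
CI = T_est +/- z * SE_est, so width = 2 * z * SE_est = 2 * 2.576 * 4.174909
Width = 21.5091

21.5091


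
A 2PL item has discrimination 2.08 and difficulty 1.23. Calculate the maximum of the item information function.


For 2PL, max info at theta = b = 1.23
I_max = a^2 / 4 = 2.08^2 / 4
= 4.3264 / 4
I_max = 1.0816

1.0816


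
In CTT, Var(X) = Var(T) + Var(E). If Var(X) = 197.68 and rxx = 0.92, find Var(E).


var_true = rxx * var_obs = 0.92 * 197.68 = 181.8656
var_error = var_obs - var_true
var_error = 197.68 - 181.8656
var_error = 15.8144

15.8144


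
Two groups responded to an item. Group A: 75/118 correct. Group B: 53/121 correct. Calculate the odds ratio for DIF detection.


Odds_A = 75/43 = 1.7442
Odds_B = 53/68 = 0.7794
OR = Odds_A / Odds_B = 1.7442 / 0.7794
Exactly, OR = (75 * 68) / (43 * 53) = 5100 / 2279
OR = 2.2378

2.2378


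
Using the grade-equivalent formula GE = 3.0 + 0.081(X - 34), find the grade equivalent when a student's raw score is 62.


raw - median = 62 - 34 = 28
slope * diff = 0.081 * 28 = 2.268
GE = 3.0 + 2.268
GE = 5.268

5.268


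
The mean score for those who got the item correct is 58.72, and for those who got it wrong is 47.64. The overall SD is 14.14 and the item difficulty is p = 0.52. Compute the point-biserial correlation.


q = 1 - p = 0.48
rpb = ((M1 - M0) / SD) * sqrt(p * q)
rpb = ((58.72 - 47.64) / 14.14) * sqrt(0.52 * 0.48)
rpb = 0.3915

0.3915


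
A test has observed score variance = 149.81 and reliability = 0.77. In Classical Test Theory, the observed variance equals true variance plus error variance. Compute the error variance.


var_true = rxx * var_obs = 0.77 * 149.81 = 115.3537
var_error = var_obs - var_true
var_error = 149.81 - 115.3537
var_error = 34.4563

34.4563


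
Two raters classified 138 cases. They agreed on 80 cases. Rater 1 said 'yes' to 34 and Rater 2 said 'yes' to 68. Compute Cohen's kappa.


P_o = 80/138 = 0.57971
P_e = (34*68 + 104*70) / 19044 = 0.503676
kappa = (P_o - P_e) / (1 - P_e)
kappa = (0.57971 - 0.503676) / (1 - 0.503676)
kappa = 0.1532

0.1532


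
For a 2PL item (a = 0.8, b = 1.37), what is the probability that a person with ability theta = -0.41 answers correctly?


a*(theta - b) = 0.8 * (-0.41 - 1.37) = -1.424
exp(--1.424) = 4.1537
P = 1 / (1 + 4.1537)
P = 0.194

0.194


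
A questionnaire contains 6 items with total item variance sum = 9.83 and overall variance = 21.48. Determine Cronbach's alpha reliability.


alpha = (k/(k-1)) * (1 - sum(si^2)/s_total^2)
= (6/5) * (1 - 9.83/21.48)
alpha = 0.6508

0.6508


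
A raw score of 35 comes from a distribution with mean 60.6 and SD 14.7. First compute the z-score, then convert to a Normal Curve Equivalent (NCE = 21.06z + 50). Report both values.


z = (X - mean) / SD = (35 - 60.6) / 14.7
z = -25.6 / 14.7
z = -1.7415
NCE = NCE = 21.06z + 50
Carry z at full precision (z = -25.6 / 14.7) into the conversion:
NCE = 21.06 * (-25.6 / 14.7) + 50 = -539.136 / 14.7 + 50
NCE = -36.6759 + 50
NCE = 13.3241

13.3241


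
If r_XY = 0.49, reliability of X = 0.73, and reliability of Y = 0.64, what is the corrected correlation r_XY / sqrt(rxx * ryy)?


r_corrected = rxy / sqrt(rxx * ryy)
= 0.49 / sqrt(0.73 * 0.64)
= 0.49 / sqrt(0.4672)
= 0.49 / 0.68352
r_corrected = 0.7169

0.7169


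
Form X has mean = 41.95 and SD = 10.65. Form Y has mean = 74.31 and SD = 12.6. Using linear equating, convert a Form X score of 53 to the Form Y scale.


slope = SD_Y / SD_X = 12.6 / 10.65 ~ 1.1831
intercept = mean_Y - slope * mean_X = 74.31 - (12.6 / 10.65) * 41.95 ~ 24.679
Y = slope * X + intercept. To avoid rounding drift from the rounded slope/intercept, evaluate the equivalent form Y = mean_Y + SD_Y * (X - mean_X) / SD_X at full precision:
Y = 74.31 + 12.6 * (53 - 41.95) / 10.65
Y = 74.31 + 12.6 * 11.05 / 10.65
Y = 74.31 + 139.23 / 10.65
Y = 74.31 + 13.0732
Y = 87.3832

87.3832


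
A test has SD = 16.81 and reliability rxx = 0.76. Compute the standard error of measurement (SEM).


SEM = SD * sqrt(1 - rxx)
SEM = 16.81 * sqrt(1 - 0.76)
SEM = 16.81 * sqrt(0.24) = 16.81 * 0.489898
SEM = 8.2352

8.2352


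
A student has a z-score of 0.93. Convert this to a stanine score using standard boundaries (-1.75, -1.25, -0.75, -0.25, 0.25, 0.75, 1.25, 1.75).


Stanine boundaries: [-1.75, -1.25, -0.75, -0.25, 0.25, 0.75, 1.25, 1.75]
z = 0.93
Check each boundary:
  z >= -1.75 -> could be stanine 2
  z >= -1.25 -> could be stanine 3
  z >= -0.75 -> could be stanine 4
  z >= -0.25 -> could be stanine 5
  z >= 0.25 -> could be stanine 6
  z >= 0.75 -> could be stanine 7
  z < 1.25
  z < 1.75
Highest qualifying boundary gives stanine = 7

7


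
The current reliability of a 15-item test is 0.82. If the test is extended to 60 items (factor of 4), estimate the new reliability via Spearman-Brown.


r_new = (n * rxx) / (1 + (n-1) * rxx)
r_new = (4 * 0.82) / (1 + 3 * 0.82)
r_new = 3.28 / 3.46
r_new = 0.948

0.948


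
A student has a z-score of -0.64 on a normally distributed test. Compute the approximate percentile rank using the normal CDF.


CDF(z) = 0.5 * (1 + erf(z/sqrt(2)))
erf(-0.4525) = -0.4778
CDF = 0.2611
Percentile rank = 0.2611 * 100 = 26.11

26.11


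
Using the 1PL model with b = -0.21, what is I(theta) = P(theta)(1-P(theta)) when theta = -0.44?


P = 1/(1+exp(-(-0.44--0.21))) = 0.4428
I = P*(1-P) = 0.4428 * 0.5572
I = 0.2467

0.2467


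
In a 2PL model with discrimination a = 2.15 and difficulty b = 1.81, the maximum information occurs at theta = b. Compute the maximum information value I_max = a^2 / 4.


For 2PL, max info at theta = b = 1.81
I_max = a^2 / 4 = 2.15^2 / 4
= 4.6225 / 4
I_max = 1.1556

1.1556


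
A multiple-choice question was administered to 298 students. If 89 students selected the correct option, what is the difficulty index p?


Item difficulty p = number correct / total examinees
p = 89 / 298
p = 0.2987

0.2987


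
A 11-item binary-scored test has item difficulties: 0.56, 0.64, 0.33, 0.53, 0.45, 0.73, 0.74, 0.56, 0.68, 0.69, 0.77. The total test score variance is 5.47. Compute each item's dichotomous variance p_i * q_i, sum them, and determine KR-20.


For each item, compute p_i * q_i:
  Item 1: 0.56 * 0.44 = 0.2464
  Item 2: 0.64 * 0.36 = 0.2304
  Item 3: 0.33 * 0.67 = 0.2211
  Item 4: 0.53 * 0.47 = 0.2491
  Item 5: 0.45 * 0.55 = 0.2475
  Item 6: 0.73 * 0.27 = 0.1971
  Item 7: 0.74 * 0.26 = 0.1924
  Item 8: 0.56 * 0.44 = 0.2464
  Item 9: 0.68 * 0.32 = 0.2176
  Item 10: 0.69 * 0.31 = 0.2139
  Item 11: 0.77 * 0.23 = 0.1771
Sum(p_i * q_i) = 0.2464 + 0.2304 + 0.2211 + 0.2491 + 0.2475 + 0.1971 + 0.1924 + 0.2464 + 0.2176 + 0.2139 + 0.1771 = 2.439
KR-20 = (k/(k-1)) * (1 - Sum(p_i*q_i) / Var_total)
= (11/10) * (1 - 2.439/5.47)
= 1.1 * 0.5541
KR-20 = 0.6095

0.6095


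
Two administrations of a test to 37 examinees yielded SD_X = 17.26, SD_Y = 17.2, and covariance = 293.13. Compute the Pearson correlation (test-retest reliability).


r = cov(X,Y) / (SD_X * SD_Y)
r = 293.13 / (17.26 * 17.2)
r = 293.13 / 296.872
r = 0.9874

0.9874


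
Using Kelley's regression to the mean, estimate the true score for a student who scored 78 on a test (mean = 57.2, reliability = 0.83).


T_est = rxx * X + (1 - rxx) * mean
T_est = 0.83 * 78 + 0.17 * 57.2
T_est = 64.74 + 9.724
T_est = 74.464

74.464


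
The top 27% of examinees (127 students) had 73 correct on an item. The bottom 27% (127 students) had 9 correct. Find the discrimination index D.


p_upper = 73/127 = 0.5748
p_lower = 9/127 = 0.0709
D = 0.5748 - 0.0709 = 0.5039

0.5039


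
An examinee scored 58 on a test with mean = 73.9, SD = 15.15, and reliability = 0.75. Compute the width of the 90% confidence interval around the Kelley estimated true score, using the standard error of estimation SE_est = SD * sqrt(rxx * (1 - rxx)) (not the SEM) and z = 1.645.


True score estimate = 0.75*58 + 0.25*73.9 = 61.975
SE_est = SD * sqrt(rxx * (1 - rxx)) = 15.15 * sqrt(0.75 * 0.25) = 15.15 * sqrt(0.1875) = 6.560142
CI = T_est +/- z * SE_est, so width = 2 * z * SE_est = 2 * 1.645 * 6.560142
Width = 21.5829

21.5829


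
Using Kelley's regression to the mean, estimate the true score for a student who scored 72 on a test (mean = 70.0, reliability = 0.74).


T_est = rxx * X + (1 - rxx) * mean
T_est = 0.74 * 72 + 0.26 * 70.0
T_est = 53.28 + 18.2
T_est = 71.48

71.48


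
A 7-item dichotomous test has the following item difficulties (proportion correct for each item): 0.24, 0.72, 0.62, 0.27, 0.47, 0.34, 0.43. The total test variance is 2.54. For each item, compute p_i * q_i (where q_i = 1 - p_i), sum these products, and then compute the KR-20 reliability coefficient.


For each item, compute p_i * q_i:
  Item 1: 0.24 * 0.76 = 0.1824
  Item 2: 0.72 * 0.28 = 0.2016
  Item 3: 0.62 * 0.38 = 0.2356
  Item 4: 0.27 * 0.73 = 0.1971
  Item 5: 0.47 * 0.53 = 0.2491
  Item 6: 0.34 * 0.66 = 0.2244
  Item 7: 0.43 * 0.57 = 0.2451
Sum(p_i * q_i) = 0.1824 + 0.2016 + 0.2356 + 0.1971 + 0.2491 + 0.2244 + 0.2451 = 1.5353
KR-20 = (k/(k-1)) * (1 - Sum(p_i*q_i) / Var_total)
= (7/6) * (1 - 1.5353/2.54)
= 1.1667 * 0.3956
KR-20 = 0.4615

0.4615


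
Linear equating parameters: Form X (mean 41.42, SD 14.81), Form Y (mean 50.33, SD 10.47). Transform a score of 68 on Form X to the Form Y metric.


slope = SD_Y / SD_X = 10.47 / 14.81 ~ 0.707
intercept = mean_Y - slope * mean_X = 50.33 - (10.47 / 14.81) * 41.42 ~ 21.0479
Y = slope * X + intercept. To avoid rounding drift from the rounded slope/intercept, evaluate the equivalent form Y = mean_Y + SD_Y * (X - mean_X) / SD_X at full precision:
Y = 50.33 + 10.47 * (68 - 41.42) / 14.81
Y = 50.33 + 10.47 * 26.58 / 14.81
Y = 50.33 + 278.2926 / 14.81
Y = 50.33 + 18.7909
Y = 69.1209

69.1209


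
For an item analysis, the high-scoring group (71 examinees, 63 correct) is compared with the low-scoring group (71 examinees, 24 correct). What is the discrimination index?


p_upper = 63/71 = 0.8873
p_lower = 24/71 = 0.338
D = 0.8873 - 0.338 = 0.5493

0.5493


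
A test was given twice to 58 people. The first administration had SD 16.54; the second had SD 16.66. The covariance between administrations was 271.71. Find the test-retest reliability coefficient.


r = cov(X,Y) / (SD_X * SD_Y)
r = 271.71 / (16.54 * 16.66)
r = 271.71 / 275.5564
r = 0.986

0.986


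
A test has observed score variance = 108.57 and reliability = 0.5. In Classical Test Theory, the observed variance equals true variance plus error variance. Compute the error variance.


var_true = rxx * var_obs = 0.5 * 108.57 = 54.285
var_error = var_obs - var_true
var_error = 108.57 - 54.285
var_error = 54.285

54.285


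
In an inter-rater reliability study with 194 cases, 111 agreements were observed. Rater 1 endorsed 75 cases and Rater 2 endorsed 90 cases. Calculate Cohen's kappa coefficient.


P_o = 111/194 = 0.572165
P_e = (75*90 + 119*104) / 37636 = 0.508184
kappa = (P_o - P_e) / (1 - P_e)
kappa = (0.572165 - 0.508184) / (1 - 0.508184)
kappa = 0.1301

0.1301


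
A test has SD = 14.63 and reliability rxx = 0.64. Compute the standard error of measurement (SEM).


SEM = SD * sqrt(1 - rxx)
SEM = 14.63 * sqrt(1 - 0.64)
SEM = 14.63 * sqrt(0.36) = 14.63 * 0.6
SEM = 8.778

8.778


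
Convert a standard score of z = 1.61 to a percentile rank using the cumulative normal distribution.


CDF(z) = 0.5 * (1 + erf(z/sqrt(2)))
erf(1.1384) = 0.8926
CDF = 0.9463
Percentile rank = 0.9463 * 100 = 94.63

94.63


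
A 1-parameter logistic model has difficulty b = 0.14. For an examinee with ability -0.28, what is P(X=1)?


theta - b = -0.28 - 0.14 = -0.42
exp(-(theta - b)) = exp(0.42) = 1.522
P = 1 / (1 + 1.522)
P = 0.3965

0.3965


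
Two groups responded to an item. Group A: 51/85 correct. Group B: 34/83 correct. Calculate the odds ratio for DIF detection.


Odds_A = 51/34 = 1.5
Odds_B = 34/49 = 0.6939
OR = Odds_A / Odds_B = 1.5 / 0.6939
Exactly, OR = (51 * 49) / (34 * 34) = 2499 / 1156
OR = 2.1618

2.1618


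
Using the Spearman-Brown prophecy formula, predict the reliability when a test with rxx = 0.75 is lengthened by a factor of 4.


r_new = (n * rxx) / (1 + (n-1) * rxx)
r_new = (4 * 0.75) / (1 + 3 * 0.75)
r_new = 3.0 / 3.25
r_new = 0.9231

0.9231


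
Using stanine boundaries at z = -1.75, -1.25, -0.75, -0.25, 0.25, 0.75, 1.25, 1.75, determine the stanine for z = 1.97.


Stanine boundaries: [-1.75, -1.25, -0.75, -0.25, 0.25, 0.75, 1.25, 1.75]
z = 1.97
Check each boundary:
  z >= -1.75 -> could be stanine 2
  z >= -1.25 -> could be stanine 3
  z >= -0.75 -> could be stanine 4
  z >= -0.25 -> could be stanine 5
  z >= 0.25 -> could be stanine 6
  z >= 0.75 -> could be stanine 7
  z >= 1.25 -> could be stanine 8
  z >= 1.75 -> could be stanine 9
Highest qualifying boundary gives stanine = 9

9


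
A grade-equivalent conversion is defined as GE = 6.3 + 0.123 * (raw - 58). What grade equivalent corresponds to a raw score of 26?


raw - median = 26 - 58 = -32
slope * diff = 0.123 * -32 = -3.936
GE = 6.3 + -3.936
GE = 2.364

2.364


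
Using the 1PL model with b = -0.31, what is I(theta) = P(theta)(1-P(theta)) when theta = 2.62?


P = 1/(1+exp(-(2.62--0.31))) = 0.9493
I = P*(1-P) = 0.9493 * 0.0507
I = 0.0481

0.0481


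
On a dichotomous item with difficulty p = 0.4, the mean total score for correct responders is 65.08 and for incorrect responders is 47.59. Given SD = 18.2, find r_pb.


q = 1 - p = 0.6
rpb = ((M1 - M0) / SD) * sqrt(p * q)
rpb = ((65.08 - 47.59) / 18.2) * sqrt(0.4 * 0.6)
rpb = 0.4708

0.4708


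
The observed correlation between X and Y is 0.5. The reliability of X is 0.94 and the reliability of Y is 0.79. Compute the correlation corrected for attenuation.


r_corrected = rxy / sqrt(rxx * ryy)
= 0.5 / sqrt(0.94 * 0.79)
= 0.5 / sqrt(0.7426)
= 0.5 / 0.861742
r_corrected = 0.5802

0.5802


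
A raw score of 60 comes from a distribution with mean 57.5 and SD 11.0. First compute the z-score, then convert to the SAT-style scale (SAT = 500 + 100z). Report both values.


z = (X - mean) / SD = (60 - 57.5) / 11.0
z = 2.5 / 11.0
z = 0.2273
SAT-scale = SAT = 500 + 100z
Carry z at full precision (z = 2.5 / 11.0) into the conversion:
SAT-scale = 500 + 100 * (2.5 / 11.0) = 500 + 250 / 11.0
SAT-scale = 500 + 22.7273
SAT-scale = 522.7273

522.7273


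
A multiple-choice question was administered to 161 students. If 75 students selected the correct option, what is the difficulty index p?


Item difficulty p = number correct / total examinees
p = 75 / 161
p = 0.4658

0.4658


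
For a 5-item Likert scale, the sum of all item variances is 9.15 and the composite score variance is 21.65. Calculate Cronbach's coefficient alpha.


alpha = (k/(k-1)) * (1 - sum(si^2)/s_total^2)
= (5/4) * (1 - 9.15/21.65)
alpha = 0.7217

0.7217


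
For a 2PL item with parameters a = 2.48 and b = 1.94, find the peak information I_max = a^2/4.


For 2PL, max info at theta = b = 1.94
I_max = a^2 / 4 = 2.48^2 / 4
= 6.1504 / 4
I_max = 1.5376

1.5376


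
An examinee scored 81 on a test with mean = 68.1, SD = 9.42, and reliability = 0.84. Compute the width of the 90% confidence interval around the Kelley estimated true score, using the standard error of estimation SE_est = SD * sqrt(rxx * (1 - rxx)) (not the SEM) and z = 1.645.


True score estimate = 0.84*81 + 0.16*68.1 = 78.936
SE_est = SD * sqrt(rxx * (1 - rxx)) = 9.42 * sqrt(0.84 * 0.16) = 9.42 * sqrt(0.1344) = 3.453429
CI = T_est +/- z * SE_est, so width = 2 * z * SE_est = 2 * 1.645 * 3.453429
Width = 11.3618

11.3618


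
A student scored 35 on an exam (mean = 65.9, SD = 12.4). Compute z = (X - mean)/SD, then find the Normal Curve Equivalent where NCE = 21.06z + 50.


z = (X - mean) / SD = (35 - 65.9) / 12.4
z = -30.9 / 12.4
z = -2.4919
NCE = NCE = 21.06z + 50
Carry z at full precision (z = -30.9 / 12.4) into the conversion:
NCE = 21.06 * (-30.9 / 12.4) + 50 = -650.754 / 12.4 + 50
NCE = -52.4802 + 50
NCE = -2.4802

-2.4802


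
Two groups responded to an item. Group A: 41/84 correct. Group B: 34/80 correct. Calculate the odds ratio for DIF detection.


Odds_A = 41/43 = 0.9535
Odds_B = 34/46 = 0.7391
OR = Odds_A / Odds_B = 0.9535 / 0.7391
Exactly, OR = (41 * 46) / (43 * 34) = 1886 / 1462
OR = 1.29

1.29


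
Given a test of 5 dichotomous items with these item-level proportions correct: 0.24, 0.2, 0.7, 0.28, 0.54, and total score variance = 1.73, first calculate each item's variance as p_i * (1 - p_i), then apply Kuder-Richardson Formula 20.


For each item, compute p_i * q_i:
  Item 1: 0.24 * 0.76 = 0.1824
  Item 2: 0.2 * 0.8 = 0.16
  Item 3: 0.7 * 0.3 = 0.21
  Item 4: 0.28 * 0.72 = 0.2016
  Item 5: 0.54 * 0.46 = 0.2484
Sum(p_i * q_i) = 0.1824 + 0.16 + 0.21 + 0.2016 + 0.2484 = 1.0024
KR-20 = (k/(k-1)) * (1 - Sum(p_i*q_i) / Var_total)
= (5/4) * (1 - 1.0024/1.73)
= 1.25 * 0.4206
KR-20 = 0.5257

0.5257


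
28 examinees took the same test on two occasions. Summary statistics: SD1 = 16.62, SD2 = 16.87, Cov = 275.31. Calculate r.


r = cov(X,Y) / (SD_X * SD_Y)
r = 275.31 / (16.62 * 16.87)
r = 275.31 / 280.3794
r = 0.9819

0.9819


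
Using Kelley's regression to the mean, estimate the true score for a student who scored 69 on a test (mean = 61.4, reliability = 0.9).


T_est = rxx * X + (1 - rxx) * mean
T_est = 0.9 * 69 + 0.1 * 61.4
T_est = 62.1 + 6.14
T_est = 68.24

68.24


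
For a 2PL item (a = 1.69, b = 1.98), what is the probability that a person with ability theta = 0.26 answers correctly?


a*(theta - b) = 1.69 * (0.26 - 1.98) = -2.9068
exp(--2.9068) = 18.2982
P = 1 / (1 + 18.2982)
P = 0.0518

0.0518


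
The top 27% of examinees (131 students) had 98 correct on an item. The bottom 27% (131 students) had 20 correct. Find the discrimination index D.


p_upper = 98/131 = 0.7481
p_lower = 20/131 = 0.1527
D = 0.7481 - 0.1527 = 0.5954

0.5954


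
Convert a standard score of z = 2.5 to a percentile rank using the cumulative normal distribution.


CDF(z) = 0.5 * (1 + erf(z/sqrt(2)))
erf(1.7678) = 0.9876
CDF = 0.9938
Percentile rank = 0.9938 * 100 = 99.38

99.38


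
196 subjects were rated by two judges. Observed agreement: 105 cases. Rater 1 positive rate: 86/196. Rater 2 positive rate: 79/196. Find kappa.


P_o = 105/196 = 0.535714
P_e = (86*79 + 110*117) / 38416 = 0.51187
kappa = (P_o - P_e) / (1 - P_e)
kappa = (0.535714 - 0.51187) / (1 - 0.51187)
kappa = 0.0488

0.0488


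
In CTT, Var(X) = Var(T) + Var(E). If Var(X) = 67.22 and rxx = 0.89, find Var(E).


var_true = rxx * var_obs = 0.89 * 67.22 = 59.8258
var_error = var_obs - var_true
var_error = 67.22 - 59.8258
var_error = 7.3942

7.3942


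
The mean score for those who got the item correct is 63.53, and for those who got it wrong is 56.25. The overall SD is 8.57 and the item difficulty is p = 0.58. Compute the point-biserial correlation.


q = 1 - p = 0.42
rpb = ((M1 - M0) / SD) * sqrt(p * q)
rpb = ((63.53 - 56.25) / 8.57) * sqrt(0.58 * 0.42)
rpb = 0.4193

0.4193


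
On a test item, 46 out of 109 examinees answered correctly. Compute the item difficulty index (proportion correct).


Item difficulty p = number correct / total examinees
p = 46 / 109
p = 0.422

0.422


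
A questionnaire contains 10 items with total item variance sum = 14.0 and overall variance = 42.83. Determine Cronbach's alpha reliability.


alpha = (k/(k-1)) * (1 - sum(si^2)/s_total^2)
= (10/9) * (1 - 14.0/42.83)
alpha = 0.7479

0.7479


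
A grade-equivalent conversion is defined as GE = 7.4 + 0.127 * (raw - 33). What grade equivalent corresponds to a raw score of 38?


raw - median = 38 - 33 = 5
slope * diff = 0.127 * 5 = 0.635
GE = 7.4 + 0.635
GE = 8.035

8.035


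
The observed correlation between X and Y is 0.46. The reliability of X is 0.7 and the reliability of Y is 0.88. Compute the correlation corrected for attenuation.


r_corrected = rxy / sqrt(rxx * ryy)
= 0.46 / sqrt(0.7 * 0.88)
= 0.46 / sqrt(0.616)
= 0.46 / 0.784857
r_corrected = 0.5861

0.5861


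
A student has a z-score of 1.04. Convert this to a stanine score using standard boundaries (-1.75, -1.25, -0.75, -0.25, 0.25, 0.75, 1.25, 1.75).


Stanine boundaries: [-1.75, -1.25, -0.75, -0.25, 0.25, 0.75, 1.25, 1.75]
z = 1.04
Check each boundary:
  z >= -1.75 -> could be stanine 2
  z >= -1.25 -> could be stanine 3
  z >= -0.75 -> could be stanine 4
  z >= -0.25 -> could be stanine 5
  z >= 0.25 -> could be stanine 6
  z >= 0.75 -> could be stanine 7
  z < 1.25
  z < 1.75
Highest qualifying boundary gives stanine = 7

7


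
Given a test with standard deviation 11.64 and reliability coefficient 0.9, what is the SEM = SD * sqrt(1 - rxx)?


SEM = SD * sqrt(1 - rxx)
SEM = 11.64 * sqrt(1 - 0.9)
SEM = 11.64 * sqrt(0.1) = 11.64 * 0.316228
SEM = 3.6809

3.6809


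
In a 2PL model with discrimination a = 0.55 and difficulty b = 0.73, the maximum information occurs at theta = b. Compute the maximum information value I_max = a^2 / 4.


For 2PL, max info at theta = b = 0.73
I_max = a^2 / 4 = 0.55^2 / 4
= 0.3025 / 4
I_max = 0.0756

0.0756


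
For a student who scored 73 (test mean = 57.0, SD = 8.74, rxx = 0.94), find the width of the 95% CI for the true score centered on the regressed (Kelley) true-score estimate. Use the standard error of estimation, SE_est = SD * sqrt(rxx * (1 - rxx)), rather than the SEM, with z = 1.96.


True score estimate = 0.94*73 + 0.06*57.0 = 72.04
SE_est = SD * sqrt(rxx * (1 - rxx)) = 8.74 * sqrt(0.94 * 0.06) = 8.74 * sqrt(0.0564) = 2.075635
CI = T_est +/- z * SE_est, so width = 2 * z * SE_est = 2 * 1.96 * 2.075635
Width = 8.1365

8.1365


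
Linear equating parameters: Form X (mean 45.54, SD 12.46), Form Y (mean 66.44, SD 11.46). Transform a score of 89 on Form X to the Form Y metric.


slope = SD_Y / SD_X = 11.46 / 12.46 ~ 0.9197
intercept = mean_Y - slope * mean_X = 66.44 - (11.46 / 12.46) * 45.54 ~ 24.5549
Y = slope * X + intercept. To avoid rounding drift from the rounded slope/intercept, evaluate the equivalent form Y = mean_Y + SD_Y * (X - mean_X) / SD_X at full precision:
Y = 66.44 + 11.46 * (89 - 45.54) / 12.46
Y = 66.44 + 11.46 * 43.46 / 12.46
Y = 66.44 + 498.0516 / 12.46
Y = 66.44 + 39.972
Y = 106.412

106.412


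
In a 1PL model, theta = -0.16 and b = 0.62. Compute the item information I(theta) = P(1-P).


P = 1/(1+exp(-(-0.16-0.62))) = 0.3143
I = P*(1-P) = 0.3143 * 0.6857
I = 0.2155

0.2155


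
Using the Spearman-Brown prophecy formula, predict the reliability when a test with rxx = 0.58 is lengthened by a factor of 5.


r_new = (n * rxx) / (1 + (n-1) * rxx)
r_new = (5 * 0.58) / (1 + 4 * 0.58)
r_new = 2.9 / 3.32
r_new = 0.8735

0.8735


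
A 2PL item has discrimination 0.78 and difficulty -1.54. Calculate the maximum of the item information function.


For 2PL, max info at theta = b = -1.54
I_max = a^2 / 4 = 0.78^2 / 4
= 0.6084 / 4
I_max = 0.1521

0.1521


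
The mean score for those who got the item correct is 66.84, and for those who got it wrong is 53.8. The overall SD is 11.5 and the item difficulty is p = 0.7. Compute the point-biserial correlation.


q = 1 - p = 0.3
rpb = ((M1 - M0) / SD) * sqrt(p * q)
rpb = ((66.84 - 53.8) / 11.5) * sqrt(0.7 * 0.3)
rpb = 0.5196

0.5196


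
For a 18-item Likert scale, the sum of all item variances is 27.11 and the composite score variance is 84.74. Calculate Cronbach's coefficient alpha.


alpha = (k/(k-1)) * (1 - sum(si^2)/s_total^2)
= (18/17) * (1 - 27.11/84.74)
alpha = 0.7201

0.7201


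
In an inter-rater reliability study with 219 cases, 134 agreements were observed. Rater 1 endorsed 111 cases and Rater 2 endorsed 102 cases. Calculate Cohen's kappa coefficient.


P_o = 134/219 = 0.611872
P_e = (111*102 + 108*117) / 47961 = 0.499531
kappa = (P_o - P_e) / (1 - P_e)
kappa = (0.611872 - 0.499531) / (1 - 0.499531)
kappa = 0.2245

0.2245


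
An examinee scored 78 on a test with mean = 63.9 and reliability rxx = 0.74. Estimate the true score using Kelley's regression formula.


T_est = rxx * X + (1 - rxx) * mean
T_est = 0.74 * 78 + 0.26 * 63.9
T_est = 57.72 + 16.614
T_est = 74.334

74.334


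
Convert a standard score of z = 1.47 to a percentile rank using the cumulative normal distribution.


CDF(z) = 0.5 * (1 + erf(z/sqrt(2)))
erf(1.0394) = 0.8584
CDF = 0.9292
Percentile rank = 0.9292 * 100 = 92.92

92.92


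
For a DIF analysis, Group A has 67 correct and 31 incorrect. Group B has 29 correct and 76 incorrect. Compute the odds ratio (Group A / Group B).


Odds_A = 67/31 = 2.1613
Odds_B = 29/76 = 0.3816
OR = Odds_A / Odds_B = 2.1613 / 0.3816
Exactly, OR = (67 * 76) / (31 * 29) = 5092 / 899
OR = 5.6641

5.6641


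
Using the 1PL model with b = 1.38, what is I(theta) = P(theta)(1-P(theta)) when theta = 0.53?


P = 1/(1+exp(-(0.53-1.38))) = 0.2994
I = P*(1-P) = 0.2994 * 0.7006
I = 0.2098

0.2098


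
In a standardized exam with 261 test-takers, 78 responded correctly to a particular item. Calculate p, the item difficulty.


Item difficulty p = number correct / total examinees
p = 78 / 261
p = 0.2989

0.2989


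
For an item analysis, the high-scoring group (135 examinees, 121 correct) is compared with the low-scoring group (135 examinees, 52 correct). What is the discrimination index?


p_upper = 121/135 = 0.8963
p_lower = 52/135 = 0.3852
D = 0.8963 - 0.3852 = 0.5111

0.5111


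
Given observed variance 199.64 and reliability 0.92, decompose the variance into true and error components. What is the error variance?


var_true = rxx * var_obs = 0.92 * 199.64 = 183.6688
var_error = var_obs - var_true
var_error = 199.64 - 183.6688
var_error = 15.9712

15.9712


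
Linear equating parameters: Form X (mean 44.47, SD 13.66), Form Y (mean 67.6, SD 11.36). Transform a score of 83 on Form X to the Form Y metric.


slope = SD_Y / SD_X = 11.36 / 13.66 ~ 0.8316
intercept = mean_Y - slope * mean_X = 67.6 - (11.36 / 13.66) * 44.47 ~ 30.6176
Y = slope * X + intercept. To avoid rounding drift from the rounded slope/intercept, evaluate the equivalent form Y = mean_Y + SD_Y * (X - mean_X) / SD_X at full precision:
Y = 67.6 + 11.36 * (83 - 44.47) / 13.66
Y = 67.6 + 11.36 * 38.53 / 13.66
Y = 67.6 + 437.7008 / 13.66
Y = 67.6 + 32.0425
Y = 99.6425

99.6425


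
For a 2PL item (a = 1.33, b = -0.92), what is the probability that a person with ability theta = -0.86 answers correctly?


a*(theta - b) = 1.33 * (-0.86 - -0.92) = 0.0798
exp(-0.0798) = 0.9233
P = 1 / (1 + 0.9233)
P = 0.5199

0.5199


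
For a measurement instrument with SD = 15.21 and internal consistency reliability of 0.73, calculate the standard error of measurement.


SEM = SD * sqrt(1 - rxx)
SEM = 15.21 * sqrt(1 - 0.73)
SEM = 15.21 * sqrt(0.27) = 15.21 * 0.519615
SEM = 7.9033

7.9033


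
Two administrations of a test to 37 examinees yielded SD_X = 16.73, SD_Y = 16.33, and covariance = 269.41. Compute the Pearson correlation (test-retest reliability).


r = cov(X,Y) / (SD_X * SD_Y)
r = 269.41 / (16.73 * 16.33)
r = 269.41 / 273.2009
r = 0.9861

0.9861


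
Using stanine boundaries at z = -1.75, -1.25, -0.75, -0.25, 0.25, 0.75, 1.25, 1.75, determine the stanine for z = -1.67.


Stanine boundaries: [-1.75, -1.25, -0.75, -0.25, 0.25, 0.75, 1.25, 1.75]
z = -1.67
Check each boundary:
  z >= -1.75 -> could be stanine 2
  z < -1.25
  z < -0.75
  z < -0.25
  z < 0.25
  z < 0.75
  z < 1.25
  z < 1.75
Highest qualifying boundary gives stanine = 2

2


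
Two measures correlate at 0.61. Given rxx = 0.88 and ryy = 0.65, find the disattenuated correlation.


r_corrected = rxy / sqrt(rxx * ryy)
= 0.61 / sqrt(0.88 * 0.65)
= 0.61 / sqrt(0.572)
= 0.61 / 0.756307
r_corrected = 0.8066

0.8066


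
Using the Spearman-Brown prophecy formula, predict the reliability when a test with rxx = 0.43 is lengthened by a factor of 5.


r_new = (n * rxx) / (1 + (n-1) * rxx)
r_new = (5 * 0.43) / (1 + 4 * 0.43)
r_new = 2.15 / 2.72
r_new = 0.7904

0.7904


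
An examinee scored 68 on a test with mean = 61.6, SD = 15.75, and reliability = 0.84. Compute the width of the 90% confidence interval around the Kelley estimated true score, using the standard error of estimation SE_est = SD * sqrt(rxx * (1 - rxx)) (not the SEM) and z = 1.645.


True score estimate = 0.84*68 + 0.16*61.6 = 66.976
SE_est = SD * sqrt(rxx * (1 - rxx)) = 15.75 * sqrt(0.84 * 0.16) = 15.75 * sqrt(0.1344) = 5.774045
CI = T_est +/- z * SE_est, so width = 2 * z * SE_est = 2 * 1.645 * 5.774045
Width = 18.9966

18.9966


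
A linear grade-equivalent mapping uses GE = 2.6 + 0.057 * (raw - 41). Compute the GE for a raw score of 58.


raw - median = 58 - 41 = 17
slope * diff = 0.057 * 17 = 0.969
GE = 2.6 + 0.969
GE = 3.569

3.569


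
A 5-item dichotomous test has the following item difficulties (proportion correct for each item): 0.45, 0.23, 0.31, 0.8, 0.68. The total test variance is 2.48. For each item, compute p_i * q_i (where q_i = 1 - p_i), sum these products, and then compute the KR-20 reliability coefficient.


For each item, compute p_i * q_i:
  Item 1: 0.45 * 0.55 = 0.2475
  Item 2: 0.23 * 0.77 = 0.1771
  Item 3: 0.31 * 0.69 = 0.2139
  Item 4: 0.8 * 0.2 = 0.16
  Item 5: 0.68 * 0.32 = 0.2176
Sum(p_i * q_i) = 0.2475 + 0.1771 + 0.2139 + 0.16 + 0.2176 = 1.0161
KR-20 = (k/(k-1)) * (1 - Sum(p_i*q_i) / Var_total)
= (5/4) * (1 - 1.0161/2.48)
= 1.25 * 0.5903
KR-20 = 0.7379

0.7379


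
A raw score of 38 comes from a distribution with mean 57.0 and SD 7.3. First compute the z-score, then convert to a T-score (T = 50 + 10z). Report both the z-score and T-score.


z = (X - mean) / SD = (38 - 57.0) / 7.3
z = -19.0 / 7.3
z = -2.6027
T-score = T = 50 + 10z
Carry z at full precision (z = -19.0 / 7.3) into the conversion:
T-score = 50 + 10 * (-19.0 / 7.3) = 50 + -190 / 7.3
T-score = 50 + -26.0274
T-score = 23.9726

23.9726


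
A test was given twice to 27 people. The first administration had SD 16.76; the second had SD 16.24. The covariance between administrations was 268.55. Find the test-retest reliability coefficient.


r = cov(X,Y) / (SD_X * SD_Y)
r = 268.55 / (16.76 * 16.24)
r = 268.55 / 272.1824
r = 0.9867

0.9867


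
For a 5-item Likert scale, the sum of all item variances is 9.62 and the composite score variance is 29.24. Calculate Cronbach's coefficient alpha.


alpha = (k/(k-1)) * (1 - sum(si^2)/s_total^2)
= (5/4) * (1 - 9.62/29.24)
alpha = 0.8387

0.8387


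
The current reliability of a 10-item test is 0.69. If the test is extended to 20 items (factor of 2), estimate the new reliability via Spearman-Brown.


r_new = (n * rxx) / (1 + (n-1) * rxx)
r_new = (2 * 0.69) / (1 + 1 * 0.69)
r_new = 1.38 / 1.69
r_new = 0.8166

0.8166


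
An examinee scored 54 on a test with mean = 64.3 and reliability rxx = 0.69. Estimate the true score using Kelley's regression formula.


T_est = rxx * X + (1 - rxx) * mean
T_est = 0.69 * 54 + 0.31 * 64.3
T_est = 37.26 + 19.933
T_est = 57.193

57.193


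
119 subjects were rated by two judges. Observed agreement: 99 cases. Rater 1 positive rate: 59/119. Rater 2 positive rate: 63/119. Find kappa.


P_o = 99/119 = 0.831933
P_e = (59*63 + 60*56) / 14161 = 0.499753
kappa = (P_o - P_e) / (1 - P_e)
kappa = (0.831933 - 0.499753) / (1 - 0.499753)
kappa = 0.664

0.664


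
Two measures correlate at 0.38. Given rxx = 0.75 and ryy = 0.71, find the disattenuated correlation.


r_corrected = rxy / sqrt(rxx * ryy)
= 0.38 / sqrt(0.75 * 0.71)
= 0.38 / sqrt(0.5325)
= 0.38 / 0.729726
r_corrected = 0.5207

0.5207


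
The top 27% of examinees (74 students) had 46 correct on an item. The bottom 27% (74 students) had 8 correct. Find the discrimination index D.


p_upper = 46/74 = 0.6216
p_lower = 8/74 = 0.1081
D = 0.6216 - 0.1081 = 0.5135

0.5135


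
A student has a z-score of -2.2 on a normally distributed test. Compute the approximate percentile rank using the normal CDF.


CDF(z) = 0.5 * (1 + erf(z/sqrt(2)))
erf(-1.5556) = -0.9722
CDF = 0.0139
Percentile rank = 0.0139 * 100 = 1.39

1.39


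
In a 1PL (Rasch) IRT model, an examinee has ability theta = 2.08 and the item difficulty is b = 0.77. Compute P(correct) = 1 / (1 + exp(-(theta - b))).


theta - b = 2.08 - 0.77 = 1.31
exp(-(theta - b)) = exp(-1.31) = 0.2698
P = 1 / (1 + 0.2698)
P = 0.7875

0.7875


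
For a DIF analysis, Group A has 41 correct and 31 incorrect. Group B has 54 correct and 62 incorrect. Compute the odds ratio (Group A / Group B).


Odds_A = 41/31 = 1.3226
Odds_B = 54/62 = 0.871
OR = Odds_A / Odds_B = 1.3226 / 0.871
Exactly, OR = (41 * 62) / (31 * 54) = 2542 / 1674
OR = 1.5185

1.5185


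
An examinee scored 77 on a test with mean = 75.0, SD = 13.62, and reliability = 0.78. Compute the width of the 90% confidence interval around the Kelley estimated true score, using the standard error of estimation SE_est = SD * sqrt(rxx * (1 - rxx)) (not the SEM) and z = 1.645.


True score estimate = 0.78*77 + 0.22*75.0 = 76.56
SE_est = SD * sqrt(rxx * (1 - rxx)) = 13.62 * sqrt(0.78 * 0.22) = 13.62 * sqrt(0.1716) = 5.642035
CI = T_est +/- z * SE_est, so width = 2 * z * SE_est = 2 * 1.645 * 5.642035
Width = 18.5623

18.5623


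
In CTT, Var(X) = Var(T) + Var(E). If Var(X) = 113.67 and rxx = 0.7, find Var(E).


var_true = rxx * var_obs = 0.7 * 113.67 = 79.569
var_error = var_obs - var_true
var_error = 113.67 - 79.569
var_error = 34.101

34.101


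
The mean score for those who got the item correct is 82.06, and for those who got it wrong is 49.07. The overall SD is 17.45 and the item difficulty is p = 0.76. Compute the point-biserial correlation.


q = 1 - p = 0.24
rpb = ((M1 - M0) / SD) * sqrt(p * q)
rpb = ((82.06 - 49.07) / 17.45) * sqrt(0.76 * 0.24)
rpb = 0.8074

0.8074


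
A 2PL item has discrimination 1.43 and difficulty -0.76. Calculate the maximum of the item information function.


For 2PL, max info at theta = b = -0.76
I_max = a^2 / 4 = 1.43^2 / 4
= 2.0449 / 4
I_max = 0.5112

0.5112


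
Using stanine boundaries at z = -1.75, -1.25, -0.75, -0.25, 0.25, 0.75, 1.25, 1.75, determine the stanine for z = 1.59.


Stanine boundaries: [-1.75, -1.25, -0.75, -0.25, 0.25, 0.75, 1.25, 1.75]
z = 1.59
Check each boundary:
  z >= -1.75 -> could be stanine 2
  z >= -1.25 -> could be stanine 3
  z >= -0.75 -> could be stanine 4
  z >= -0.25 -> could be stanine 5
  z >= 0.25 -> could be stanine 6
  z >= 0.75 -> could be stanine 7
  z >= 1.25 -> could be stanine 8
  z < 1.75
Highest qualifying boundary gives stanine = 8

8


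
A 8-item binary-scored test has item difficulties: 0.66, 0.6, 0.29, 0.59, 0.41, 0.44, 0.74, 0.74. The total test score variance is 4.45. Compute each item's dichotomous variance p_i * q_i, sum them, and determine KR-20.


For each item, compute p_i * q_i:
  Item 1: 0.66 * 0.34 = 0.2244
  Item 2: 0.6 * 0.4 = 0.24
  Item 3: 0.29 * 0.71 = 0.2059
  Item 4: 0.59 * 0.41 = 0.2419
  Item 5: 0.41 * 0.59 = 0.2419
  Item 6: 0.44 * 0.56 = 0.2464
  Item 7: 0.74 * 0.26 = 0.1924
  Item 8: 0.74 * 0.26 = 0.1924
Sum(p_i * q_i) = 0.2244 + 0.24 + 0.2059 + 0.2419 + 0.2419 + 0.2464 + 0.1924 + 0.1924 = 1.7853
KR-20 = (k/(k-1)) * (1 - Sum(p_i*q_i) / Var_total)
= (8/7) * (1 - 1.7853/4.45)
= 1.1429 * 0.5988
KR-20 = 0.6844

0.6844


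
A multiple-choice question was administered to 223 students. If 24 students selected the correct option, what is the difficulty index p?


Item difficulty p = number correct / total examinees
p = 24 / 223
p = 0.1076

0.1076
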